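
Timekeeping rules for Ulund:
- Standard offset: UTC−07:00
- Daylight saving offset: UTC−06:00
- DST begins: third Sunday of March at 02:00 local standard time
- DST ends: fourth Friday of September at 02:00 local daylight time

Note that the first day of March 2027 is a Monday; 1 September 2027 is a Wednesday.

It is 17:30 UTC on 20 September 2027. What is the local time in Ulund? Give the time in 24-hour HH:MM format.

1 March 2027 is a Monday, so the first Sunday is March 7 and the third is March 21.
1 September 2027 is a Wednesday, so the first Friday is September 3 and the fourth is September 24.
At the standard offset (UTC−07:00), 17:30 UTC − 7h = 10:30 Ulund standard time.
Daylight saving runs 21 March – 24 September; the standard-time date in Ulund, 20 September 2027, is inside that window, so Ulund is at UTC−06:00.
17:30 UTC − 6h = 11:30 local.

11:30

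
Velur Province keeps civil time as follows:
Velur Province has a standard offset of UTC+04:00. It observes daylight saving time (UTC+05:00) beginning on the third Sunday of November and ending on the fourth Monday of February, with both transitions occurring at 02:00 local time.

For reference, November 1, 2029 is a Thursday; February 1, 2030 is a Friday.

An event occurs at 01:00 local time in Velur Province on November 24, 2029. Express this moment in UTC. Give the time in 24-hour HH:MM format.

1 November 2029 is a Thursday, so the first Sunday is November 4 and the third is November 18.
1 February 2030 is a Friday, so the first Monday is February 4 and the fourth is February 25.
November 24, 2029 falls between 18 November 2029 and 25 February 2030, so daylight saving is in effect and Velur Province is at UTC+05:00.
01:00 local − 5h = 20:00 UTC (rolling into the previous day, 23 November 2029).

20:00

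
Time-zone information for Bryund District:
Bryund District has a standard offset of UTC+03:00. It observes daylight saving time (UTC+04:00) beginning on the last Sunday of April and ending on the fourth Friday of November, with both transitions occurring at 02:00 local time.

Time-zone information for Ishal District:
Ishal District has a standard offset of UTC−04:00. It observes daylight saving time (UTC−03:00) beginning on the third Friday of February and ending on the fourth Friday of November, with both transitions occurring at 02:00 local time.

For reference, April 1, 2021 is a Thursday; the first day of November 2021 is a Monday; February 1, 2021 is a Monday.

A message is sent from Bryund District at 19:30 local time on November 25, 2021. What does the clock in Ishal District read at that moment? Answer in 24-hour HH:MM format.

12:30

1 April 2021 is a Thursday, so Sundays fall on 4, 11, 18, 25; the last is April 25.
1 November 2021 is a Monday, so the first Friday is November 5 and the fourth is November 26.
November 25, 2021 lies within the daylight-saving period (25 April – 26 November), so Bryund District is on daylight time, UTC+04:00.
19:30 Bryund District − 4h = 15:30 UTC.
1 February 2021 is a Monday, so the first Friday is February 5 and the third is February 19.
1 November 2021 is a Monday, so the first Friday is November 5 and the fourth is November 26.
At the standard offset (UTC−04:00), 15:30 UTC − 4h = 11:30 Ishal District standard time.
Daylight saving runs 19 February – 26 November; the standard-time date in Ishal District, November 25, 2021, is inside that window, so Ishal District is at UTC−03:00.
15:30 UTC − 3h = 12:30 Ishal District.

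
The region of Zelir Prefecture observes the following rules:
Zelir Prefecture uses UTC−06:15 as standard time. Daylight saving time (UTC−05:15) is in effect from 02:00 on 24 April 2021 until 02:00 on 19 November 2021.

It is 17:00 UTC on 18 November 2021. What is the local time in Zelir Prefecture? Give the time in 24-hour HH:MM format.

At the standard offset (UTC−06:15), 17:00 UTC − 6h15m = 10:45 Zelir Prefecture standard time.
The standard-time date in Zelir Prefecture, 18 November 2021, falls between 24 April and 19 November, so daylight saving is in effect and Zelir Prefecture is at UTC−05:15.
17:00 UTC − 5h15m = 11:45 local.

11:45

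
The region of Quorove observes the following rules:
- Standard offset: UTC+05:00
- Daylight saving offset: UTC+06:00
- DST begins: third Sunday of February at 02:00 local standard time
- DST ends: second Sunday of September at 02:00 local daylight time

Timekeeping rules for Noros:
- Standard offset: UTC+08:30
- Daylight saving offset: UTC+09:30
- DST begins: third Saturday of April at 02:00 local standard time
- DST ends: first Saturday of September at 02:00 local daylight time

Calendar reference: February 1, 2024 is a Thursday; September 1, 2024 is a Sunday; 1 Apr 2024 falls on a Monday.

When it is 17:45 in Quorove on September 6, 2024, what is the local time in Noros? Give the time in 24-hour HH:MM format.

21:15

1 February 2024 is a Thursday, so the first Sunday is February 4 and the third is February 18.
1 September 2024 is a Sunday, so the first Sunday is September 1 and the second is September 8.
September 6, 2024 lies within the daylight-saving period (18 February – 8 September), so Quorove is on daylight time, UTC+06:00.
17:45 Quorove − 6h = 11:45 UTC.
1 April 2024 is a Monday, so the first Saturday is April 6 and the third is April 20.
1 September 2024 is a Sunday, so the first Saturday is September 7.
At the standard offset (UTC+08:30), 11:45 UTC + 8h30m = 20:15 Noros standard time.
Daylight saving runs 20 April – 7 September; the standard-time date in Noros, September 6, 2024, is inside that window, so Noros is at UTC+09:30.
11:45 UTC + 9h30m = 21:15 Noros.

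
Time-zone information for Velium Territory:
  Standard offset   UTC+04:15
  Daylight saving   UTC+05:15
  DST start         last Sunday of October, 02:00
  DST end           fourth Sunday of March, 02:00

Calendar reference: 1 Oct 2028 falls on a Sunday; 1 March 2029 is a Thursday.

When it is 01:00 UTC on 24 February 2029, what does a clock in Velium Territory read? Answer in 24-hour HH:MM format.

1 October 2028 is a Sunday, so Sundays fall on 1, 8, 15, 22, 29; the last is October 29.
1 March 2029 is a Thursday, so the first Sunday is March 4 and the fourth is March 25.
At the standard offset (UTC+04:15), 01:00 UTC + 4h15m = 05:15 Velium Territory standard time.
The standard-time date in Velium Territory, 24 February 2029, falls between 29 October 2028 and 25 March 2029, so daylight saving is in effect and Velium Territory is at UTC+05:15.
01:00 UTC + 5h15m = 06:15 local.

06:15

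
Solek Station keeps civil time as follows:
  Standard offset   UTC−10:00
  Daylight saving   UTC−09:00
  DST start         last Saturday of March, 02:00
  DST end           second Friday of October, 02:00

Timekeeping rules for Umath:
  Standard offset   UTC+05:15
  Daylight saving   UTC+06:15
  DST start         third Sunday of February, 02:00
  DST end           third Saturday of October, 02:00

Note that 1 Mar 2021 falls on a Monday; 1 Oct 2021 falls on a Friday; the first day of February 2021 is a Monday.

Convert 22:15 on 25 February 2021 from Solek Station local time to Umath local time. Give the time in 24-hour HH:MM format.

14:30

1 March 2021 is a Monday, so Saturdays fall on 6, 13, 20, 27; the last is March 27.
1 October 2021 is a Friday, so the first Friday is October 1 and the second is October 8.
25 February 2021 is outside the daylight-saving period (27 March – 8 October), so Solek Station is on standard time, UTC−10:00.
22:15 Solek Station + 10h = 08:15 UTC (rolling into the next day, 26 February 2021).
1 February 2021 is a Monday, so the first Sunday is February 7 and the third is February 21.
1 October 2021 is a Friday, so the first Saturday is October 2 and the third is October 16.
At the standard offset (UTC+05:15), 08:15 UTC + 5h15m = 13:30 Umath standard time.
Daylight saving runs 21 February – 16 October; the standard-time date in Umath, 26 February 2021, is inside that window, so Umath is at UTC+06:15.
08:15 UTC + 6h15m = 14:30 Umath.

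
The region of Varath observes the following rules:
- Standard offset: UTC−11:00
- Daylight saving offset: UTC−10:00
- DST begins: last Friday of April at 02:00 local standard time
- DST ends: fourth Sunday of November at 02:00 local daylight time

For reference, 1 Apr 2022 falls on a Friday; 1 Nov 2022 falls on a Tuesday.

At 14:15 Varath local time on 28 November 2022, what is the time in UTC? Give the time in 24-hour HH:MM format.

01:15

1 April 2022 is a Friday, so Fridays fall on 1, 8, 15, 22, 29; the last is April 29.
1 November 2022 is a Tuesday, so the first Sunday is November 6 and the fourth is November 27.
28 November 2022 is outside the daylight-saving period (29 April – 27 November), so Varath is on standard time, UTC−11:00.
14:15 local + 11h = 01:15 UTC (rolling into the next day, 29 November 2022).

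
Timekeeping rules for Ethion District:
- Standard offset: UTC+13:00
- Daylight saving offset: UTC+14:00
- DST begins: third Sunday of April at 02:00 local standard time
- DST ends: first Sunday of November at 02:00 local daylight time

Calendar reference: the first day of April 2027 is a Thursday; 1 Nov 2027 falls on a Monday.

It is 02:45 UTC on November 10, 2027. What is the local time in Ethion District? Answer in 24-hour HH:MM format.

15:45

1 April 2027 is a Thursday, so the first Sunday is April 4 and the third is April 18.
1 November 2027 is a Monday, so the first Sunday is November 7.
At the standard offset (UTC+13:00), 02:45 UTC + 13h = 15:45 Ethion District standard time.
Daylight saving runs 18 April – 7 November; the standard-time date in Ethion District, November 10, 2027, is outside that window, so Ethion District is on standard time at UTC+13:00.
02:45 UTC + 13h = 15:45 local.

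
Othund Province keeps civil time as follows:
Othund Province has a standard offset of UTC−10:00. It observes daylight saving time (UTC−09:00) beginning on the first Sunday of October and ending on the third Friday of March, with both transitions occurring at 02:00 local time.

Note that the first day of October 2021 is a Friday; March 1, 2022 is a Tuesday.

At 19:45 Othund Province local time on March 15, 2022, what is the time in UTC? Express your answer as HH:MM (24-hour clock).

1 October 2021 is a Friday, so the first Sunday is October 3.
1 March 2022 is a Tuesday, so the first Friday is March 4 and the third is March 18.
March 15, 2022 falls between 3 October 2021 and 18 March 2022, so daylight saving is in effect and Othund Province is at UTC−09:00.
19:45 local + 9h = 04:45 UTC (rolling into the next day, 16 March 2022).

04:45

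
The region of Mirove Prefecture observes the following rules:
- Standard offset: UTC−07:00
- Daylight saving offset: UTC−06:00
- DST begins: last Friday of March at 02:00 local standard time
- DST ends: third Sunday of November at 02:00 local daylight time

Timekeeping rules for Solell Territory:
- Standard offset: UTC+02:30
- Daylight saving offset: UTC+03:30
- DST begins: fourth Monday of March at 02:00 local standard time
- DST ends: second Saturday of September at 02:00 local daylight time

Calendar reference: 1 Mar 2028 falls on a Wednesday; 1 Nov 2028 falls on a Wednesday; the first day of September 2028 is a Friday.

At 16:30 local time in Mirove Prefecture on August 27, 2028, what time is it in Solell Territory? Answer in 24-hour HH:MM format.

02:00

1 March 2028 is a Wednesday, so Fridays fall on 3, 10, 17, 24, 31; the last is March 31.
1 November 2028 is a Wednesday, so the first Sunday is November 5 and the third is November 19.
Daylight saving runs 31 March – 19 November; August 27, 2028 is inside that window, so Mirove Prefecture is at UTC−06:00.
16:30 Mirove Prefecture + 6h = 22:30 UTC.
1 March 2028 is a Wednesday, so the first Monday is March 6 and the fourth is March 27.
1 September 2028 is a Friday, so the first Saturday is September 2 and the second is September 9.
At the standard offset (UTC+02:30), 22:30 UTC + 2h30m = 01:00 Solell Territory standard time (rolling into the next day, 28 August 2028).
The standard-time date in Solell Territory, August 28, 2028, lies within the daylight-saving period (27 March – 9 September), so Solell Territory is on daylight time, UTC+03:30.
22:30 UTC + 3h30m = 02:00 Solell Territory (rolling into the next day, 28 August 2028).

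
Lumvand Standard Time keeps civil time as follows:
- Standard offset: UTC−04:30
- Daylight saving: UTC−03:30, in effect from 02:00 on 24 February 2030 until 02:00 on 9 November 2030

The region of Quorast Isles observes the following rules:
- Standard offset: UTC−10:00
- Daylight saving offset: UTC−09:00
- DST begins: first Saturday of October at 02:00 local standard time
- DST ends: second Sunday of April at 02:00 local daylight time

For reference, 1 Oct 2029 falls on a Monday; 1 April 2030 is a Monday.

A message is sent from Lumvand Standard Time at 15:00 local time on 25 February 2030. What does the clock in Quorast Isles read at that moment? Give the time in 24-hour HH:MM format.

09:30

25 February 2030 falls between 24 February and 9 November, so daylight saving is in effect and Lumvand Standard Time is at UTC−03:30.
15:00 Lumvand Standard Time + 3h30m = 18:30 UTC.
1 October 2029 is a Monday, so the first Saturday is October 6.
1 April 2030 is a Monday, so the first Sunday is April 7 and the second is April 14.
At the standard offset (UTC−10:00), 18:30 UTC − 10h = 08:30 Quorast Isles standard time.
The standard-time date in Quorast Isles, 25 February 2030, falls between 6 October 2029 and 14 April 2030, so daylight saving is in effect and Quorast Isles is at UTC−09:00.
18:30 UTC − 9h = 09:30 Quorast Isles.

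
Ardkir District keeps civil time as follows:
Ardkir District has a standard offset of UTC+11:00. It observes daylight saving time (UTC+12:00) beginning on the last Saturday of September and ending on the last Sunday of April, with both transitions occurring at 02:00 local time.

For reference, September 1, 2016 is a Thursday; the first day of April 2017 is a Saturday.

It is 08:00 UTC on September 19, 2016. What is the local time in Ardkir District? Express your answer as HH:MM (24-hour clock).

1 September 2016 is a Thursday, so Saturdays fall on 3, 10, 17, 24; the last is September 24.
1 April 2017 is a Saturday, so Sundays fall on 2, 9, 16, 23, 30; the last is April 30.
At the standard offset (UTC+11:00), 08:00 UTC + 11h = 19:00 Ardkir District standard time.
The standard-time date in Ardkir District, September 19, 2016, is outside the daylight-saving period (24 September 2016 – 30 April 2017), so Ardkir District is on standard time, UTC+11:00.
08:00 UTC + 11h = 19:00 local.

19:00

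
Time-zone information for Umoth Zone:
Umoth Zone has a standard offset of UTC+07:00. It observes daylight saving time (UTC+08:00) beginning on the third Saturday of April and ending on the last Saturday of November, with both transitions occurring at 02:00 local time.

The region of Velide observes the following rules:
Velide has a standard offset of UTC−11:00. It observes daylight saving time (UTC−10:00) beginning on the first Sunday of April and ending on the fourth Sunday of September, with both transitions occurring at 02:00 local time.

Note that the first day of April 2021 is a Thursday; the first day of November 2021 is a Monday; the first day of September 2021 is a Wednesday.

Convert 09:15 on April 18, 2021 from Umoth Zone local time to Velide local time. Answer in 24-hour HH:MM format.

1 April 2021 is a Thursday, so the first Saturday is April 3 and the third is April 17.
1 November 2021 is a Monday, so Saturdays fall on 6, 13, 20, 27; the last is November 27.
April 18, 2021 lies within the daylight-saving period (17 April – 27 November), so Umoth Zone is on daylight time, UTC+08:00.
09:15 Umoth Zone − 8h = 01:15 UTC.
1 April 2021 is a Thursday, so the first Sunday is April 4.
1 September 2021 is a Wednesday, so the first Sunday is September 5 and the fourth is September 26.
At the standard offset (UTC−11:00), 01:15 UTC − 11h = 14:15 Velide standard time (rolling into the previous day, 17 April 2021).
The standard-time date in Velide, April 17, 2021, lies within the daylight-saving period (4 April – 26 September), so Velide is on daylight time, UTC−10:00.
01:15 UTC − 10h = 15:15 Velide (rolling into the previous day, 17 April 2021).

15:15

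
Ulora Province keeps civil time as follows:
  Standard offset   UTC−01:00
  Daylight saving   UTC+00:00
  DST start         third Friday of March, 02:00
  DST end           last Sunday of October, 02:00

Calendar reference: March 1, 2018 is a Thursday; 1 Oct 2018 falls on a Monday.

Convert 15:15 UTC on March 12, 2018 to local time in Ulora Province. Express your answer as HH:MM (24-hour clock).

14:15

1 March 2018 is a Thursday, so the first Friday is March 2 and the third is March 16.
1 October 2018 is a Monday, so Sundays fall on 7, 14, 21, 28; the last is October 28.
At the standard offset (UTC−01:00), 15:15 UTC − 1h = 14:15 Ulora Province standard time.
Daylight saving runs 16 March – 28 October; the standard-time date in Ulora Province, March 12, 2018, is outside that window, so Ulora Province is on standard time at UTC−01:00.
15:15 UTC − 1h = 14:15 local.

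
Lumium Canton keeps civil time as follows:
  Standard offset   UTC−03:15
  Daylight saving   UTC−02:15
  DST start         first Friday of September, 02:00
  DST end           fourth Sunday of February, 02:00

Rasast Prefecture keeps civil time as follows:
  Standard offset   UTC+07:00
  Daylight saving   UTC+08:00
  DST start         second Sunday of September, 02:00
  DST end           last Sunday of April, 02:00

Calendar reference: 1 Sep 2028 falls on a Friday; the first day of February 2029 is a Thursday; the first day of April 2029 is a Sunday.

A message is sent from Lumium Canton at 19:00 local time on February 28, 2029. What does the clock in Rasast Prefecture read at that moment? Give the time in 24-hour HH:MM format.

1 September 2028 is a Friday, so the first Friday is September 1.
1 February 2029 is a Thursday, so the first Sunday is February 4 and the fourth is February 25.
February 28, 2029 is outside the daylight-saving period (1 September 2028 – 25 February 2029), so Lumium Canton is on standard time, UTC−03:15.
19:00 Lumium Canton + 3h15m = 22:15 UTC.
1 September 2028 is a Friday, so the first Sunday is September 3 and the second is September 10.
1 April 2029 is a Sunday, so Sundays fall on 1, 8, 15, 22, 29; the last is April 29.
At the standard offset (UTC+07:00), 22:15 UTC + 7h = 05:15 Rasast Prefecture standard time (rolling into the next day, 1 March 2029).
The standard-time date in Rasast Prefecture, March 1, 2029, falls between 10 September 2028 and 29 April 2029, so daylight saving is in effect and Rasast Prefecture is at UTC+08:00.
22:15 UTC + 8h = 06:15 Rasast Prefecture (rolling into the next day, 1 March 2029).

06:15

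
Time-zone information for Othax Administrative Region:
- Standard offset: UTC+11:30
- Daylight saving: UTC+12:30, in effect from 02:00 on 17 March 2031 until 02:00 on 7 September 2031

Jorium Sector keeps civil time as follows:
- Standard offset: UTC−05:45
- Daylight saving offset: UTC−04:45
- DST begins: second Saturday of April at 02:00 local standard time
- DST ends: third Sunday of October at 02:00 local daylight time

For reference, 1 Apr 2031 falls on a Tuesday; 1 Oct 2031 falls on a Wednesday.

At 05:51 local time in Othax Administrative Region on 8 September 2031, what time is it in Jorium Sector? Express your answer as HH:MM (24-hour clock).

13:36

8 September 2031 is outside the daylight-saving period (17 March – 7 September), so Othax Administrative Region is on standard time, UTC+11:30.
05:51 Othax Administrative Region − 11h30m = 18:21 UTC (rolling into the previous day, 7 September 2031).
1 April 2031 is a Tuesday, so the first Saturday is April 5 and the second is April 12.
1 October 2031 is a Wednesday, so the first Sunday is October 5 and the third is October 19.
At the standard offset (UTC−05:45), 18:21 UTC − 5h45m = 12:36 Jorium Sector standard time.
Daylight saving runs 12 April – 19 October; the standard-time date in Jorium Sector, 7 September 2031, is inside that window, so Jorium Sector is at UTC−04:45.
18:21 UTC − 4h45m = 13:36 Jorium Sector.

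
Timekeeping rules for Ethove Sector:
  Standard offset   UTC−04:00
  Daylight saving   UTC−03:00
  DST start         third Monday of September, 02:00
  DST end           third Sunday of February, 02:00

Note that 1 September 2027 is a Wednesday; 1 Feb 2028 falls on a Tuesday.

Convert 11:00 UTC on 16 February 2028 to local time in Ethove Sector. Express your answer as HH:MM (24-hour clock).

1 September 2027 is a Wednesday, so the first Monday is September 6 and the third is September 20.
1 February 2028 is a Tuesday, so the first Sunday is February 6 and the third is February 20.
At the standard offset (UTC−04:00), 11:00 UTC − 4h = 07:00 Ethove Sector standard time.
The standard-time date in Ethove Sector, 16 February 2028, lies within the daylight-saving period (20 September 2027 – 20 February 2028), so Ethove Sector is on daylight time, UTC−03:00.
11:00 UTC − 3h = 08:00 local.

08:00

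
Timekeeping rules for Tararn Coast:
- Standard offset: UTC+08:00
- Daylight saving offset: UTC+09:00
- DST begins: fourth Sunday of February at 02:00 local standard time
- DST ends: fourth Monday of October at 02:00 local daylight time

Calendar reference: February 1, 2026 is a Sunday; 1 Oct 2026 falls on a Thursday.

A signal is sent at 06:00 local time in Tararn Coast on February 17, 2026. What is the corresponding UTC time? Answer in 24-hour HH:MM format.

1 February 2026 is a Sunday, so the first Sunday is February 1 and the fourth is February 22.
1 October 2026 is a Thursday, so the first Monday is October 5 and the fourth is October 26.
Daylight saving runs 22 February – 26 October; February 17, 2026 is outside that window, so Tararn Coast is on standard time at UTC+08:00.
06:00 local − 8h = 22:00 UTC (rolling into the previous day, 16 February 2026).

22:00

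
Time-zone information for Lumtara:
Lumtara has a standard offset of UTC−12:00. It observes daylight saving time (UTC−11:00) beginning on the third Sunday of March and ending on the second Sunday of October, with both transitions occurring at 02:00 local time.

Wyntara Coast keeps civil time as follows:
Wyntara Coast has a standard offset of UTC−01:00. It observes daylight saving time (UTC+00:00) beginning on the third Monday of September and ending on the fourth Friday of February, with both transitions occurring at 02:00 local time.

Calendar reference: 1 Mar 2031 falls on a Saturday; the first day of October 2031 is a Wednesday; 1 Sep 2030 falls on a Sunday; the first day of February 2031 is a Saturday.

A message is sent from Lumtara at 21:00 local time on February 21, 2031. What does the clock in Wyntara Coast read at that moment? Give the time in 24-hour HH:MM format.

1 March 2031 is a Saturday, so the first Sunday is March 2 and the third is March 16.
1 October 2031 is a Wednesday, so the first Sunday is October 5 and the second is October 12.
February 21, 2031 does not fall between 16 March and 12 October, so daylight saving is not in effect and Lumtara is at UTC−12:00.
21:00 Lumtara + 12h = 09:00 UTC (rolling into the next day, 22 February 2031).
1 September 2030 is a Sunday, so the first Monday is September 2 and the third is September 16.
1 February 2031 is a Saturday, so the first Friday is February 7 and the fourth is February 28.
At the standard offset (UTC−01:00), 09:00 UTC − 1h = 08:00 Wyntara Coast standard time.
Daylight saving runs 16 September 2030 – 28 February 2031; the standard-time date in Wyntara Coast, February 22, 2031, is inside that window, so Wyntara Coast is at UTC+00:00.
09:00 UTC + 0h = 09:00 Wyntara Coast.

09:00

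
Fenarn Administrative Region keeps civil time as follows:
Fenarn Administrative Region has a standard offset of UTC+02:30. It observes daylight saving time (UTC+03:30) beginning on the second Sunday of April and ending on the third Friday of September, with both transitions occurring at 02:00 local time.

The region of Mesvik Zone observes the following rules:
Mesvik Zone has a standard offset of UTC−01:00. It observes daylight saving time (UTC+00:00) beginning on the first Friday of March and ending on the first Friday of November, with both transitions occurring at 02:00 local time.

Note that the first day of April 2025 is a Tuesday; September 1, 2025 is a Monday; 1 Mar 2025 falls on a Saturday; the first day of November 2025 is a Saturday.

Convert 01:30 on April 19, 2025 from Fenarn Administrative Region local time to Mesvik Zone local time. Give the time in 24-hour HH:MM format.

22:00

1 April 2025 is a Tuesday, so the first Sunday is April 6 and the second is April 13.
1 September 2025 is a Monday, so the first Friday is September 5 and the third is September 19.
April 19, 2025 falls between 13 April and 19 September, so daylight saving is in effect and Fenarn Administrative Region is at UTC+03:30.
01:30 Fenarn Administrative Region − 3h30m = 22:00 UTC (rolling into the previous day, 18 April 2025).
1 March 2025 is a Saturday, so the first Friday is March 7.
1 November 2025 is a Saturday, so the first Friday is November 7.
At the standard offset (UTC−01:00), 22:00 UTC − 1h = 21:00 Mesvik Zone standard time.
The standard-time date in Mesvik Zone, April 18, 2025, falls between 7 March and 7 November, so daylight saving is in effect and Mesvik Zone is at UTC+00:00.
22:00 UTC + 0h = 22:00 Mesvik Zone.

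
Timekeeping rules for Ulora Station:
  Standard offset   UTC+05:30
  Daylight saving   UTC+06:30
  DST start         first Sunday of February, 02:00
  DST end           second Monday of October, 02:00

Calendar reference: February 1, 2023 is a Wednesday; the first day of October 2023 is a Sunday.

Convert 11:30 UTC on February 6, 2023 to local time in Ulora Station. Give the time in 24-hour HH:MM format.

1 February 2023 is a Wednesday, so the first Sunday is February 5.
1 October 2023 is a Sunday, so the first Monday is October 2 and the second is October 9.
At the standard offset (UTC+05:30), 11:30 UTC + 5h30m = 17:00 Ulora Station standard time.
The standard-time date in Ulora Station, February 6, 2023, lies within the daylight-saving period (5 February – 9 October), so Ulora Station is on daylight time, UTC+06:30.
11:30 UTC + 6h30m = 18:00 local.

18:00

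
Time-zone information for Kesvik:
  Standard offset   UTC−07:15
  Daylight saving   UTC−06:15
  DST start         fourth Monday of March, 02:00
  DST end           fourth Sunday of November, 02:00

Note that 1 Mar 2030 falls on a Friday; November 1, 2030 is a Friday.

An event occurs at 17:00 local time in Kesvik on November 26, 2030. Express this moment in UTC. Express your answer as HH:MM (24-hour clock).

00:15

1 March 2030 is a Friday, so the first Monday is March 4 and the fourth is March 25.
1 November 2030 is a Friday, so the first Sunday is November 3 and the fourth is November 24.
November 26, 2030 does not fall between 25 March and 24 November, so daylight saving is not in effect and Kesvik is at UTC−07:15.
17:00 local + 7h15m = 00:15 UTC (rolling into the next day, 27 November 2030).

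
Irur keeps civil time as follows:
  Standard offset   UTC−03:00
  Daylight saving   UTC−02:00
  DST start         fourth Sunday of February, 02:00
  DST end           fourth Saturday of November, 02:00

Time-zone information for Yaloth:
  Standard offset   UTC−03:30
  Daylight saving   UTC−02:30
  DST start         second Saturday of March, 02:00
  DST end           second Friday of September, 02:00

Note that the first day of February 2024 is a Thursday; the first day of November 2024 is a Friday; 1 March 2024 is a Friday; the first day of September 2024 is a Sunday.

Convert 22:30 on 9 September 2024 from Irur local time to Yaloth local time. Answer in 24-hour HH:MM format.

1 February 2024 is a Thursday, so the first Sunday is February 4 and the fourth is February 25.
1 November 2024 is a Friday, so the first Saturday is November 2 and the fourth is November 23.
Daylight saving runs 25 February – 23 November; 9 September 2024 is inside that window, so Irur is at UTC−02:00.
22:30 Irur + 2h = 00:30 UTC (rolling into the next day, 10 September 2024).
1 March 2024 is a Friday, so the first Saturday is March 2 and the second is March 9.
1 September 2024 is a Sunday, so the first Friday is September 6 and the second is September 13.
At the standard offset (UTC−03:30), 00:30 UTC − 3h30m = 21:00 Yaloth standard time (rolling into the previous day, 9 September 2024).
Daylight saving runs 9 March – 13 September; the standard-time date in Yaloth, 9 September 2024, is inside that window, so Yaloth is at UTC−02:30.
00:30 UTC − 2h30m = 22:00 Yaloth (rolling into the previous day, 9 September 2024).

22:00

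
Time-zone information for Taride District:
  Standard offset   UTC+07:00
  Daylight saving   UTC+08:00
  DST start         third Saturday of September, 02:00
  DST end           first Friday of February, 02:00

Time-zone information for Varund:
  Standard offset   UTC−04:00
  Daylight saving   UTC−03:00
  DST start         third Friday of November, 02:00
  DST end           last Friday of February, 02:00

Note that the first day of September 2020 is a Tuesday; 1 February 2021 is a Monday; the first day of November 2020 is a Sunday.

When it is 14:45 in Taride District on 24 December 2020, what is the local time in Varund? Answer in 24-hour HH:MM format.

03:45

1 September 2020 is a Tuesday, so the first Saturday is September 5 and the third is September 19.
1 February 2021 is a Monday, so the first Friday is February 5.
Daylight saving runs 19 September 2020 – 5 February 2021; 24 December 2020 is inside that window, so Taride District is at UTC+08:00.
14:45 Taride District − 8h = 06:45 UTC.
1 November 2020 is a Sunday, so the first Friday is November 6 and the third is November 20.
1 February 2021 is a Monday, so Fridays fall on 5, 12, 19, 26; the last is February 26.
At the standard offset (UTC−04:00), 06:45 UTC − 4h = 02:45 Varund standard time.
The standard-time date in Varund, 24 December 2020, falls between 20 November 2020 and 26 February 2021, so daylight saving is in effect and Varund is at UTC−03:00.
06:45 UTC − 3h = 03:45 Varund.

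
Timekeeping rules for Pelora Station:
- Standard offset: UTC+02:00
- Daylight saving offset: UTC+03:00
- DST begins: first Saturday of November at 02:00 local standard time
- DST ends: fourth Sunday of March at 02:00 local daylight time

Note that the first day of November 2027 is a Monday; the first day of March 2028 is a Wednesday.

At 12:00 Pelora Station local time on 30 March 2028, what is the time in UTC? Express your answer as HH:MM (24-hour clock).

1 November 2027 is a Monday, so the first Saturday is November 6.
1 March 2028 is a Wednesday, so the first Sunday is March 5 and the fourth is March 26.
Daylight saving runs 6 November 2027 – 26 March 2028; 30 March 2028 is outside that window, so Pelora Station is on standard time at UTC+02:00.
12:00 local − 2h = 10:00 UTC.

10:00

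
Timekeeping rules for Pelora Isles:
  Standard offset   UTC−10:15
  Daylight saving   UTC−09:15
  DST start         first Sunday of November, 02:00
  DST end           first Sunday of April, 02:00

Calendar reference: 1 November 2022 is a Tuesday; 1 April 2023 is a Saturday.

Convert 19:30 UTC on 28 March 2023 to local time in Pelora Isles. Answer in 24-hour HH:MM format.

1 November 2022 is a Tuesday, so the first Sunday is November 6.
1 April 2023 is a Saturday, so the first Sunday is April 2.
At the standard offset (UTC−10:15), 19:30 UTC − 10h15m = 09:15 Pelora Isles standard time.
Daylight saving runs 6 November 2022 – 2 April 2023; the standard-time date in Pelora Isles, 28 March 2023, is inside that window, so Pelora Isles is at UTC−09:15.
19:30 UTC − 9h15m = 10:15 local.

10:15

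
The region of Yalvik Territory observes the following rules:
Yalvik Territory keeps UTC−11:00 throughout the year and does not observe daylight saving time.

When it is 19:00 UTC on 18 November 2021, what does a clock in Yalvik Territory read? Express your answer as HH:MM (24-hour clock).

Yalvik Territory has no daylight saving, so its offset is UTC−11:00 year-round.
19:00 UTC − 11h = 08:00 local.

08:00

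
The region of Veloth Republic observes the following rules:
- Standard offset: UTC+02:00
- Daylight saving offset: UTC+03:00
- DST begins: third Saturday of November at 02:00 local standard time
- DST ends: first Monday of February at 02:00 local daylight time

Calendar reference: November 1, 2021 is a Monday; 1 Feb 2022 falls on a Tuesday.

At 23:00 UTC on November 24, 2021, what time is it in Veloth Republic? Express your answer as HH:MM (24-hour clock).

02:00

1 November 2021 is a Monday, so the first Saturday is November 6 and the third is November 20.
1 February 2022 is a Tuesday, so the first Monday is February 7.
At the standard offset (UTC+02:00), 23:00 UTC + 2h = 01:00 Veloth Republic standard time (rolling into the next day, 25 November 2021).
The standard-time date in Veloth Republic, November 25, 2021, lies within the daylight-saving period (20 November 2021 – 7 February 2022), so Veloth Republic is on daylight time, UTC+03:00.
23:00 UTC + 3h = 02:00 local (rolling into the next day, 25 November 2021).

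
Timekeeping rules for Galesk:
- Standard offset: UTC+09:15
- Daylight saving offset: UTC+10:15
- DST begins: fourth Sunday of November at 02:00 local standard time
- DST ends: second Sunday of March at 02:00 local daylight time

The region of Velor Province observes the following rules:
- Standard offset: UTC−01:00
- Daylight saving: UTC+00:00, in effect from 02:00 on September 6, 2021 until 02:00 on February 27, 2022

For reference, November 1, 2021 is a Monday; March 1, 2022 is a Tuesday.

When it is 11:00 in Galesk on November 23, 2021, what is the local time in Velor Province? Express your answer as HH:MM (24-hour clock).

01:45

1 November 2021 is a Monday, so the first Sunday is November 7 and the fourth is November 28.
1 March 2022 is a Tuesday, so the first Sunday is March 6 and the second is March 13.
November 23, 2021 does not fall between 28 November 2021 and 13 March 2022, so daylight saving is not in effect and Galesk is at UTC+09:15.
11:00 Galesk − 9h15m = 01:45 UTC.
At the standard offset (UTC−01:00), 01:45 UTC − 1h = 00:45 Velor Province standard time.
Daylight saving runs 6 September 2021 – 27 February 2022; the standard-time date in Velor Province, November 23, 2021, is inside that window, so Velor Province is at UTC+00:00.
01:45 UTC + 0h = 01:45 Velor Province.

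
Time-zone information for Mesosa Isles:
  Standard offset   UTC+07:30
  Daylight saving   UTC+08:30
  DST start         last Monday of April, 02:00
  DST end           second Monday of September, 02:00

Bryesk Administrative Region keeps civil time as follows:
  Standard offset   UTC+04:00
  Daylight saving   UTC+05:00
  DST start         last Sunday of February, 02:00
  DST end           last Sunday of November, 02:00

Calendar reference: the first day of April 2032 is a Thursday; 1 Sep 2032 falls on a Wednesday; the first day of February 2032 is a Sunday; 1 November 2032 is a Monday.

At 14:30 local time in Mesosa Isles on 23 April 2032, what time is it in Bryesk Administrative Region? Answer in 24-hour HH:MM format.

12:00

1 April 2032 is a Thursday, so Mondays fall on 5, 12, 19, 26; the last is April 26.
1 September 2032 is a Wednesday, so the first Monday is September 6 and the second is September 13.
Daylight saving runs 26 April – 13 September; 23 April 2032 is outside that window, so Mesosa Isles is on standard time at UTC+07:30.
14:30 Mesosa Isles − 7h30m = 07:00 UTC.
1 February 2032 is a Sunday, so Sundays fall on 1, 8, 15, 22, 29; the last is February 29.
1 November 2032 is a Monday, so Sundays fall on 7, 14, 21, 28; the last is November 28.
At the standard offset (UTC+04:00), 07:00 UTC + 4h = 11:00 Bryesk Administrative Region standard time.
Daylight saving runs 29 February – 28 November; the standard-time date in Bryesk Administrative Region, 23 April 2032, is inside that window, so Bryesk Administrative Region is at UTC+05:00.
07:00 UTC + 5h = 12:00 Bryesk Administrative Region.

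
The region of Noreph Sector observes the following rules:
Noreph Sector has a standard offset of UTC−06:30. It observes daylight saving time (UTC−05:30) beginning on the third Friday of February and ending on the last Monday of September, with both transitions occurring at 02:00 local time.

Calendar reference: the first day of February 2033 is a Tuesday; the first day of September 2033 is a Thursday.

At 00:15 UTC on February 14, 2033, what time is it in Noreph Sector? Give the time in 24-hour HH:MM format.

1 February 2033 is a Tuesday, so the first Friday is February 4 and the third is February 18.
1 September 2033 is a Thursday, so Mondays fall on 5, 12, 19, 26; the last is September 26.
At the standard offset (UTC−06:30), 00:15 UTC − 6h30m = 17:45 Noreph Sector standard time (rolling into the previous day, 13 February 2033).
The standard-time date in Noreph Sector, February 13, 2033, does not fall between 18 February and 26 September, so daylight saving is not in effect and Noreph Sector is at UTC−06:30.
00:15 UTC − 6h30m = 17:45 local (rolling into the previous day, 13 February 2033).

17:45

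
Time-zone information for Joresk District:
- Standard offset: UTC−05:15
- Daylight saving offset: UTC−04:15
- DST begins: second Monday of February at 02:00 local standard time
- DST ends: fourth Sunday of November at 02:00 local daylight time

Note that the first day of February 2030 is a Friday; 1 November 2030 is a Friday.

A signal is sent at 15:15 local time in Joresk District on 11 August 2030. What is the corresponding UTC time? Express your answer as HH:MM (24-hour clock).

19:30

1 February 2030 is a Friday, so the first Monday is February 4 and the second is February 11.
1 November 2030 is a Friday, so the first Sunday is November 3 and the fourth is November 24.
11 August 2030 lies within the daylight-saving period (11 February – 24 November), so Joresk District is on daylight time, UTC−04:15.
15:15 local + 4h15m = 19:30 UTC.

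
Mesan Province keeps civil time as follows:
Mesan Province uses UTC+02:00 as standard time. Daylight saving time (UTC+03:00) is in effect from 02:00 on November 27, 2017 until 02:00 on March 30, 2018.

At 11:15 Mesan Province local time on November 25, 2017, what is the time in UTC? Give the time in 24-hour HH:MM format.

November 25, 2017 is outside the daylight-saving period (27 November 2017 – 30 March 2018), so Mesan Province is on standard time, UTC+02:00.
11:15 local − 2h = 09:15 UTC.

09:15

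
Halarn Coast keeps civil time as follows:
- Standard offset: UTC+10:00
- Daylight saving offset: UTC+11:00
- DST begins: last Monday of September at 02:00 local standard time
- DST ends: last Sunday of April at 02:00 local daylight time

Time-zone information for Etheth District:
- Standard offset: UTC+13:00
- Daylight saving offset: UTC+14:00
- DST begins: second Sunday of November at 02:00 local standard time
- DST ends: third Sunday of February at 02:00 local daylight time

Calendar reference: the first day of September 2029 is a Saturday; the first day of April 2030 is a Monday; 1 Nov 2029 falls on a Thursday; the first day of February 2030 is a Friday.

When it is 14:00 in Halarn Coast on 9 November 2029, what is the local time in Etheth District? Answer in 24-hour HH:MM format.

1 September 2029 is a Saturday, so Mondays fall on 3, 10, 17, 24; the last is September 24.
1 April 2030 is a Monday, so Sundays fall on 7, 14, 21, 28; the last is April 28.
Daylight saving runs 24 September 2029 – 28 April 2030; 9 November 2029 is inside that window, so Halarn Coast is at UTC+11:00.
14:00 Halarn Coast − 11h = 03:00 UTC.
1 November 2029 is a Thursday, so the first Sunday is November 4 and the second is November 11.
1 February 2030 is a Friday, so the first Sunday is February 3 and the third is February 17.
At the standard offset (UTC+13:00), 03:00 UTC + 13h = 16:00 Etheth District standard time.
Daylight saving runs 11 November 2029 – 17 February 2030; the standard-time date in Etheth District, 9 November 2029, is outside that window, so Etheth District is on standard time at UTC+13:00.
03:00 UTC + 13h = 16:00 Etheth District.

16:00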